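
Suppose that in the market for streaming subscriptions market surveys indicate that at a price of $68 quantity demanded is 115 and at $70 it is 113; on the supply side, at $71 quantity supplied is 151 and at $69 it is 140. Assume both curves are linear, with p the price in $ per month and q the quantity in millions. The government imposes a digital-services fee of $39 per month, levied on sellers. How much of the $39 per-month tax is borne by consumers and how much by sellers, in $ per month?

Demand slope: (113 − 115)/(70 − 68) = -1, so qd = 183 − p.
Supply slope: (140 − 151)/(69 − 71) = 5.5, so qs = 5.5p − 239.5.
Without the tax, 183 − p = 5.5p − 239.5 gives 6.5p = 422.5, so p* = $65 and q* = 118.
With the tax collected from sellers, supply shifts: qs = 5.5(p − 39) − 239.5.
New equilibrium: consumers pay $98, sellers receive $59, q = 85. (Wedge: pb − ps = 39.)
Burden on consumers: $33; on sellers: $6. (They sum to $39.)
The less price-elastic side of the market bears the larger share of a per-unit tax.

Consumers bear $33 per month; sellers bear $6 per month.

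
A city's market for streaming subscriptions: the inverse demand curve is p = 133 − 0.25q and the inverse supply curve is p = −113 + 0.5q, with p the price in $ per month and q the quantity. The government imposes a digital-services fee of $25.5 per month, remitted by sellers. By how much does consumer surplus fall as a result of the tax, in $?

Consumer surplus falls by $2643.5.

Rewrite in direct form: qd = 532 − 4p and qs = 2p + 226.
Without the tax, 532 − 4p = 2p + 226 gives 6p = 306, so p* = $51 and q* = 328.
With the tax collected from sellers, supply shifts: qs = 2(p − 25.5) + 226.
New equilibrium: consumers pay $59.5, sellers receive $34, q = 294. (Wedge: pb − ps = 25.5.)
ΔCS is the trapezoid between Q = 294 and Q = 328 of height $8.5: ½ · (328 + 294) · 8.5 = $2643.5.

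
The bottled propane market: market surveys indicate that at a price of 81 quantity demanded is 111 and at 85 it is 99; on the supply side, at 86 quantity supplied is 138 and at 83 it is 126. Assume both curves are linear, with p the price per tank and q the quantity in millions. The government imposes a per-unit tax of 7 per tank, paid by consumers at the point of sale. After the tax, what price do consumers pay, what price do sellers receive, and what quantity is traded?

Consumers pay 84; sellers receive 77; quantity = 102.

Demand slope: (99 − 111)/(85 − 81) = -3, so qd = 354 − 3p.
Supply slope: (126 − 138)/(83 − 86) = 4, so qs = 4p − 206.
Before the tax: set 354 − 3p = 4p − 206 → p* = 80, q* = 114.
With the tax collected from consumers, demand (in seller-price terms) shifts: qd = 354 − 3(p + 7).
Solving gives q = 102 with consumers paying 84 and sellers receiving 77 (the 7 wedge).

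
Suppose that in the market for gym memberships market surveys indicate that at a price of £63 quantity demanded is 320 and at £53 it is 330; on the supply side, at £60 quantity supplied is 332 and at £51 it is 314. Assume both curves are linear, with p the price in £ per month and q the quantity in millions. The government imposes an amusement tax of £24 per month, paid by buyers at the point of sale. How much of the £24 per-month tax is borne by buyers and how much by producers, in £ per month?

Buyers bear £16 per month; producers bear £8 per month.

Demand slope: (330 − 320)/(53 − 63) = -1, so qd = 383 − p.
Supply slope: (314 − 332)/(51 − 60) = 2, so qs = 2p + 212.
Without the tax, 383 − p = 2p + 212 gives 3p = 171, so p* = £57 and q* = 326.
With the tax collected from buyers, demand (in seller-price terms) shifts: qd = 383 − (p + 24).
New equilibrium: buyers pay £73, producers receive £49, q = 310. (Wedge: pb − ps = 24.)
Burden on buyers: £16; on producers: £8. (They sum to £24.)
The less price-elastic side of the market bears the larger share of a per-unit tax.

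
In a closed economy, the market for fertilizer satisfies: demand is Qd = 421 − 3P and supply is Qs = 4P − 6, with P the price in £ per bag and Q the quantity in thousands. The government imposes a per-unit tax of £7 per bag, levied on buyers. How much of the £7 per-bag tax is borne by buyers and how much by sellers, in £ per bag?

Buyers bear £4 per bag; sellers bear £3 per bag.

Before the tax: set 421 − 3P = 4P − 6 → P* = £61, Q* = 238.
With the tax collected from buyers, demand (in seller-price terms) shifts: Qd = 421 − 3(P + 7).
Solving gives Q = 226 with buyers paying £65 and sellers receiving £58 (the £7 wedge).
Burden on buyers: £4; on sellers: £3. (They sum to £7.)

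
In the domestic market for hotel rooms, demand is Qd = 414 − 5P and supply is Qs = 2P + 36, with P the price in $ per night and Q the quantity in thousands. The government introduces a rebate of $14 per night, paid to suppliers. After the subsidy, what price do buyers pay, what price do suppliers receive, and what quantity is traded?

Without the subsidy, 414 − 5P = 2P + 36 gives 7P = 378, so P* = $54 and Q* = 144.
With a per-unit subsidy paid to suppliers, each receives P + 14 per unit sold, so supply becomes Qs = 2(P + 14) + 36.
New equilibrium: buyers pay $50, suppliers receive $64, Q = 164. (Wedge: Pb − Ps = −14.)

Buyers pay $50; suppliers receive $64; quantity = 164.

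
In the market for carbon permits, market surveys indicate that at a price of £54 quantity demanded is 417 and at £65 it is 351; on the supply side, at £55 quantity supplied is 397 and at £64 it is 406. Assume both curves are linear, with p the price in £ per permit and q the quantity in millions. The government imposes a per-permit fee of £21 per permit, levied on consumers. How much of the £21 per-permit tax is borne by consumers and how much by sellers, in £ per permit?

Demand slope: (351 − 417)/(65 − 54) = -6, so qd = 741 − 6p.
Supply slope: (406 − 397)/(64 − 55) = 1, so qs = p + 342.
Without the tax, 741 − 6p = p + 342 gives 7p = 399, so p* = £57 and q* = 399.
With the tax collected from consumers, demand (in seller-price terms) shifts: qd = 741 − 6(p + 21).
New equilibrium: consumers pay £60, sellers receive £39, q = 381. (Wedge: pb − ps = 21.)
Burden on consumers: £3; on sellers: £18. (They sum to £21.)

Consumers bear £3 per permit; sellers bear £18 per permit.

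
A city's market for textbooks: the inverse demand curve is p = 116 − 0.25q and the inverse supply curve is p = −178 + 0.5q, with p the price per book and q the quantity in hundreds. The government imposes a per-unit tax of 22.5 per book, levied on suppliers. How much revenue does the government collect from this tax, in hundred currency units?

Inverting to q(p) form: qd = 464 − 4p; qs = 2p + 356.
Before the tax: set 464 − 4p = 2p + 356 → p* = 18, q* = 392.
With the tax collected from suppliers, supply shifts: qs = 2(p − 22.5) + 356.
New equilibrium: buyers pay 25.5, suppliers receive 3, q = 362. (Wedge: pb − ps = 22.5.)
Revenue = t · Q = 22.5 · 362 = 8145.

Tax revenue = 8145 hundred.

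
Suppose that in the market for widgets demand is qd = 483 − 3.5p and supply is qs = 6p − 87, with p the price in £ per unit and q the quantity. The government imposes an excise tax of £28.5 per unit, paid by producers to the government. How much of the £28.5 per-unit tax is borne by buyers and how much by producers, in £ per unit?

Buyers bear £18 per unit; producers bear £10.5 per unit.

Without the tax, 483 − 3.5p = 6p − 87 gives 9.5p = 570, so p* = £60 and q* = 273.
With the tax collected from producers, supply shifts: qs = 6(p − 28.5) − 87.
Solving gives q = 210 with buyers paying £78 and producers receiving £49.5 (the £28.5 wedge).
Burden on buyers: £18; on producers: £10.5. (They sum to £28.5.)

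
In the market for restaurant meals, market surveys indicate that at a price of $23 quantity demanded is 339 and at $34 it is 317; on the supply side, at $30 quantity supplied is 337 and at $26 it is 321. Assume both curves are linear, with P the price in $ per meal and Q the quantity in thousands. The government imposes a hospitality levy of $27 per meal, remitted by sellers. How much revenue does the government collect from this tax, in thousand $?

Demand slope: (317 − 339)/(34 − 23) = -2, so Qd = 385 − 2P.
Supply slope: (321 − 337)/(26 − 30) = 4, so Qs = 4P + 217.
Without the tax, 385 − 2P = 4P + 217 gives 6P = 168, so P* = $28 and Q* = 329.
With the tax collected from sellers, supply shifts: Qs = 4(P − 27) + 217.
New equilibrium: consumers pay $46, sellers receive $19, Q = 293. (Wedge: Pb − Ps = 27.)
Revenue = t · Q = 27 · 293 = $7911.

Tax revenue = $7911 thousand.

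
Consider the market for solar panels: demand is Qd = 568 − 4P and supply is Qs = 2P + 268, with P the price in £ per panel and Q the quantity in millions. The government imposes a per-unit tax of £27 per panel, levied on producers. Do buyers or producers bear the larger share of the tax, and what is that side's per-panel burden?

Before the tax: set 568 − 4P = 2P + 268 → P* = £50, Q* = 368.
With the tax collected from producers, supply shifts: Qs = 2(P − 27) + 268.
Solving gives Q = 332 with buyers paying £59 and producers receiving £32 (the £27 wedge).
Per-panel burden: buyers £9, producers £18.
Producers take the larger share because supply is less price-elastic here (demand slope 4 vs supply slope 2).

Producers bear the larger share: £18 per panel.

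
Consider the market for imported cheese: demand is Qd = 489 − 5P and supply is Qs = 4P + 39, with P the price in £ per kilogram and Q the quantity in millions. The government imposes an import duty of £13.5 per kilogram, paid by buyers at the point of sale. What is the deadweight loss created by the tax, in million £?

Without the tax, 489 − 5P = 4P + 39 gives 9P = 450, so P* = £50 and Q* = 239.
With the tax collected from buyers, demand (in seller-price terms) shifts: Qd = 489 − 5(P + 13.5).
New equilibrium: buyers pay £56, suppliers receive £42.5, Q = 209. (Wedge: Pb − Ps = 13.5.)
Quantity falls by |ΔQ| = |239 − 209| = 30.
DWL = ½ · t · |ΔQ| = ½ · 13.5 · 30 = £202.5.

Deadweight loss = £202.5 million.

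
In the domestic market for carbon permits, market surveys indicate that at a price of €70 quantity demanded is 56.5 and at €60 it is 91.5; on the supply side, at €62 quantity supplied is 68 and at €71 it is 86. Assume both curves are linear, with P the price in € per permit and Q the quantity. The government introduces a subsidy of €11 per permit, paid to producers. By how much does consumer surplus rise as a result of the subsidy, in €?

Demand slope: (91.5 − 56.5)/(60 − 70) = -3.5, so Qd = 301.5 − 3.5P.
Supply slope: (86 − 68)/(71 − 62) = 2, so Qs = 2P − 56.
Without the subsidy, 301.5 − 3.5P = 2P − 56 gives 5.5P = 357.5, so P* = €65 and Q* = 74.
With a per-unit subsidy paid to producers, each receives P + 11 per unit sold, so supply becomes Qs = 2(P + 11) − 56.
New equilibrium: buyers pay €61, producers receive €72, Q = 88. (Wedge: Pb − Ps = −11.)
ΔCS is the trapezoid between Q = 88 and Q = 74 of height €4: ½ · (74 + 88) · 4 = €324.

Consumer surplus rises by €324.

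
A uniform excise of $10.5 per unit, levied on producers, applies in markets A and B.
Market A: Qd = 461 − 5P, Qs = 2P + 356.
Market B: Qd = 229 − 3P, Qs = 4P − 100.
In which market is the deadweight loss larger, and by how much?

Market B, by $15.75.

Market A: pre-tax P* = $15, Q* = 386; post-tax Q = 371; deadweight loss = $78.75.
Market B: pre-tax P* = $47, Q* = 88; post-tax Q = 70; deadweight loss = $94.5.
Difference: $78.75 vs $94.5 → market B is larger by $15.75.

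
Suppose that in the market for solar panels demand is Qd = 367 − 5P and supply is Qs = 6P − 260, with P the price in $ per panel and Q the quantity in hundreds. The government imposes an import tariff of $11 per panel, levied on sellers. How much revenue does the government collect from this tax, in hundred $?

Tax revenue = $572 hundred.

Without the tax, 367 − 5P = 6P − 260 gives 11P = 627, so P* = $57 and Q* = 82.
With the tax collected from sellers, supply shifts: Qs = 6(P − 11) − 260.
New equilibrium: buyers pay $63, sellers receive $52, Q = 52. (Wedge: Pb − Ps = 11.)
Revenue = t · Q = 11 · 52 = $572.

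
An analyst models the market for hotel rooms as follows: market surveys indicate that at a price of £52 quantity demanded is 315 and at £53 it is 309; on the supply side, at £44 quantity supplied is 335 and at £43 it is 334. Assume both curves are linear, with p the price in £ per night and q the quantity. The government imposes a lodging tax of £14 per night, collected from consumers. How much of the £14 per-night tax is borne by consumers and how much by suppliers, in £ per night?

Consumers bear £2 per night; suppliers bear £12 per night.

Demand slope: (309 − 315)/(53 − 52) = -6, so qd = 627 − 6p.
Supply slope: (334 − 335)/(43 − 44) = 1, so qs = p + 291.
Without the tax, 627 − 6p = p + 291 gives 7p = 336, so p* = £48 and q* = 339.
With the tax collected from consumers, demand (in seller-price terms) shifts: qd = 627 − 6(p + 14).
New equilibrium: consumers pay £50, suppliers receive £36, q = 327. (Wedge: pb − ps = 14.)
Burden on consumers: £2; on suppliers: £12. (They sum to £14.)
The less price-elastic side of the market bears the larger share of a per-unit tax.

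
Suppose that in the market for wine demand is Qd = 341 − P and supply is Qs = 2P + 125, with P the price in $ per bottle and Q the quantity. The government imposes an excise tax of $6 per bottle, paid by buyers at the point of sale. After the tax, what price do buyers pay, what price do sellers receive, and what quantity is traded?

Without the tax, 341 − P = 2P + 125 gives 3P = 216, so P* = $72 and Q* = 269.
With the tax collected from buyers, demand (in seller-price terms) shifts: Qd = 341 − (P + 6).
New equilibrium: buyers pay $76, sellers receive $70, Q = 265. (Wedge: Pb − Ps = 6.)

Buyers pay $76; sellers receive $70; quantity = 265.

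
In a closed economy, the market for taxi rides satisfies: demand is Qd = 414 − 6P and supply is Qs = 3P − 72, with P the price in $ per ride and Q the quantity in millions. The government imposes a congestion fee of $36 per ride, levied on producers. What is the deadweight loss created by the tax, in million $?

Deadweight loss = $1296 million.

Without the tax, 414 − 6P = 3P − 72 gives 9P = 486, so P* = $54 and Q* = 90.
With the tax collected from producers, supply shifts: Qs = 3(P − 36) − 72.
New equilibrium: consumers pay $66, producers receive $30, Q = 18. (Wedge: Pb − Ps = 36.)
Quantity falls by |ΔQ| = |90 − 18| = 72.
DWL = ½ · t · |ΔQ| = ½ · 36 · 72 = $1296.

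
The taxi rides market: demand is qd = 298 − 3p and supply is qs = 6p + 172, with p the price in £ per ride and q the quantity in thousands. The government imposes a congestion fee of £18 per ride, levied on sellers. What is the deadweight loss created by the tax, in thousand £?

Before the tax: set 298 − 3p = 6p + 172 → p* = £14, q* = 256.
With the tax collected from sellers, supply shifts: qs = 6(p − 18) + 172.
Solving gives q = 220 with buyers paying £26 and sellers receiving £8 (the £18 wedge).
Quantity falls by |ΔQ| = |256 − 220| = 36.
DWL = ½ · t · |ΔQ| = ½ · 18 · 36 = £324.

Deadweight loss = £324 thousand.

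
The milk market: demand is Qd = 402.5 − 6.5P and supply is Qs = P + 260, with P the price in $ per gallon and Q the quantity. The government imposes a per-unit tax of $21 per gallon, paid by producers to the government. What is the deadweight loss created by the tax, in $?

Deadweight loss = $191.1.

Before the tax: set 402.5 − 6.5P = P + 260 → P* = $19, Q* = 279.
With the tax collected from producers, supply shifts: Qs = (P − 21) + 260.
Solving gives Q = 260.8 with buyers paying $21.8 and producers receiving $0.8 (the $21 wedge).
Quantity falls by |ΔQ| = |279 − 260.8| = 18.2.
DWL = ½ · t · |ΔQ| = ½ · 21 · 18.2 = $191.1.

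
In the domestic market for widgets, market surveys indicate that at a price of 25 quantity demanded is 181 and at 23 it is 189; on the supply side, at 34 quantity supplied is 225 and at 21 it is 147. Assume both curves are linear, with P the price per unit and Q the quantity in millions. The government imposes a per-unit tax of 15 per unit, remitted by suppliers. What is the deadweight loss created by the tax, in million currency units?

Deadweight loss = 270 million.

Demand slope: (189 − 181)/(23 − 25) = -4, so Qd = 281 − 4P.
Supply slope: (147 − 225)/(21 − 34) = 6, so Qs = 6P + 21.
Before the tax: set 281 − 4P = 6P + 21 → P* = 26, Q* = 177.
With the tax collected from suppliers, supply shifts: Qs = 6(P − 15) + 21.
New equilibrium: consumers pay 35, suppliers receive 20, Q = 141. (Wedge: Pb − Ps = 15.)
Quantity falls by |ΔQ| = |177 − 141| = 36.
DWL = ½ · t · |ΔQ| = ½ · 15 · 36 = 270.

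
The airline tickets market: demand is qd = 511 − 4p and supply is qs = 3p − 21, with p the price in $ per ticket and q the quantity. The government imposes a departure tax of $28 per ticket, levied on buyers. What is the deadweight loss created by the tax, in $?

Without the tax, 511 − 4p = 3p − 21 gives 7p = 532, so p* = $76 and q* = 207.
With the tax collected from buyers, demand (in seller-price terms) shifts: qd = 511 − 4(p + 28).
Solving gives q = 159 with buyers paying $88 and sellers receiving $60 (the $28 wedge).
Quantity falls by |ΔQ| = |207 − 159| = 48.
DWL = ½ · t · |ΔQ| = ½ · 28 · 48 = $672.

Deadweight loss = $672.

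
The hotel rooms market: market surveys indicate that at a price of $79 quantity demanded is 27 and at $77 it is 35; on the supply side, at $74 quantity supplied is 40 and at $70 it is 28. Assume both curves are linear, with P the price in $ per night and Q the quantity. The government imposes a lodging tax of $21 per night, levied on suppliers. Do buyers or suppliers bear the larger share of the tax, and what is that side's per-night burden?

Suppliers bear the larger share: $12 per night.

Demand slope: (35 − 27)/(77 − 79) = -4, so Qd = 343 − 4P.
Supply slope: (28 − 40)/(70 − 74) = 3, so Qs = 3P − 182.
Without the tax, 343 − 4P = 3P − 182 gives 7P = 525, so P* = $75 and Q* = 43.
With the tax collected from suppliers, supply shifts: Qs = 3(P − 21) − 182.
Solving gives Q = 7 with buyers paying $84 and suppliers receiving $63 (the $21 wedge).
Per-night burden: buyers $9, suppliers $12.
Suppliers take the larger share because supply is less price-elastic here (demand slope 4 vs supply slope 3).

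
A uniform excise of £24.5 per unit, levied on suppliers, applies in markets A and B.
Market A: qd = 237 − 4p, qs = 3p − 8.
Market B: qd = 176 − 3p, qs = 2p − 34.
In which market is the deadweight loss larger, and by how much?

Market A, by £154.35.

Market A: pre-tax p* = £35, q* = 97; post-tax q = 55; deadweight loss = £514.5.
Market B: pre-tax p* = £42, q* = 50; post-tax q = 20.6; deadweight loss = £360.15.
Difference: £514.5 vs £360.15 → market A is larger by £154.35.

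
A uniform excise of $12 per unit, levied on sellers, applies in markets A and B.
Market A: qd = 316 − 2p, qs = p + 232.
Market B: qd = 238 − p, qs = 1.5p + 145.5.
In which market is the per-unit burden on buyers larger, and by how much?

Market B, by $3.2.

Market A: pre-tax p* = $28, q* = 260; post-tax q = 252; per-unit burden on buyers = $4.
Market B: pre-tax p* = $37, q* = 201; post-tax q = 193.8; per-unit burden on buyers = $7.2.
Difference: $4 vs $7.2 → market B is larger by $3.2.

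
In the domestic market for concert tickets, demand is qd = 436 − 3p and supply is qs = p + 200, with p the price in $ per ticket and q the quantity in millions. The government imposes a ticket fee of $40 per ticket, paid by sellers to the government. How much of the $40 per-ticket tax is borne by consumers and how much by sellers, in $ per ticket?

Consumers bear $10 per ticket; sellers bear $30 per ticket.

Without the tax, 436 − 3p = p + 200 gives 4p = 236, so p* = $59 and q* = 259.
With the tax collected from sellers, supply shifts: qs = (p − 40) + 200.
Solving gives q = 229 with consumers paying $69 and sellers receiving $29 (the $40 wedge).
Burden on consumers: $10; on sellers: $30. (They sum to $40.)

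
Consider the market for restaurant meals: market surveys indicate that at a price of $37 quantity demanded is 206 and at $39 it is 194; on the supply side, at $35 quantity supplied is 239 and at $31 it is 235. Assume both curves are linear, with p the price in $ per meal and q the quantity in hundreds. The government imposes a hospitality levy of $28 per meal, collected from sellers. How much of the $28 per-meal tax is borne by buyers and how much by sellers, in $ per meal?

Demand slope: (194 − 206)/(39 − 37) = -6, so qd = 428 − 6p.
Supply slope: (235 − 239)/(31 − 35) = 1, so qs = p + 204.
Without the tax, 428 − 6p = p + 204 gives 7p = 224, so p* = $32 and q* = 236.
With the tax collected from sellers, supply shifts: qs = (p − 28) + 204.
New equilibrium: buyers pay $36, sellers receive $8, q = 212. (Wedge: pb − ps = 28.)
Burden on buyers: $4; on sellers: $24. (They sum to $28.)
The less price-elastic side of the market bears the larger share of a per-unit tax.

Buyers bear $4 per meal; sellers bear $24 per meal.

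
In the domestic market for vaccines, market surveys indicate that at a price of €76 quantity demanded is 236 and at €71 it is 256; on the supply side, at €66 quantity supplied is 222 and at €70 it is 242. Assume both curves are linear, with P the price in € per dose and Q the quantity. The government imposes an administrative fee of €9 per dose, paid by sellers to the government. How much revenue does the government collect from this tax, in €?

Tax revenue = €2088.

Demand slope: (256 − 236)/(71 − 76) = -4, so Qd = 540 − 4P.
Supply slope: (242 − 222)/(70 − 66) = 5, so Qs = 5P − 108.
Without the tax, 540 − 4P = 5P − 108 gives 9P = 648, so P* = €72 and Q* = 252.
With the tax collected from sellers, supply shifts: Qs = 5(P − 9) − 108.
New equilibrium: buyers pay €77, sellers receive €68, Q = 232. (Wedge: Pb − Ps = 9.)
Revenue = t · Q = 9 · 232 = €2088.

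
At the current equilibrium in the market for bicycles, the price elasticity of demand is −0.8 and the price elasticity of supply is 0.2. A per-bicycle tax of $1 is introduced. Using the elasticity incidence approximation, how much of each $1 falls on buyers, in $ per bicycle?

Buyers bear ≈ $0.2 per bicycle.

Incidence ratio: buyers' share ≈ εs / (εs + |εd|) = 0.2 / (0.2 + 0.8) = 0.2.
So buyers bear ≈ 0.2 × $1 = $0.2; producers bear $0.8.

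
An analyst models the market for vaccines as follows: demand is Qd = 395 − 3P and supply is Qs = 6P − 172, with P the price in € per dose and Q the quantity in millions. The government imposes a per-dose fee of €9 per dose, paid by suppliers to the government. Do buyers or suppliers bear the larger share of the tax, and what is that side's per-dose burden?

Before the tax: set 395 − 3P = 6P − 172 → P* = €63, Q* = 206.
With the tax collected from suppliers, supply shifts: Qs = 6(P − 9) − 172.
New equilibrium: buyers pay €69, suppliers receive €60, Q = 188. (Wedge: Pb − Ps = 9.)
Per-dose burden: buyers €6, suppliers €3.
Buyers take the larger share because demand is less price-elastic here (demand slope 3 vs supply slope 6).

Buyers bear the larger share: €6 per dose.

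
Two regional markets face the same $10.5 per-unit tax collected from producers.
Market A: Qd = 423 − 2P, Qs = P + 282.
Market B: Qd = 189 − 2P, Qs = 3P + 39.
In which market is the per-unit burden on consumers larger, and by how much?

Market A: pre-tax P* = $47, Q* = 329; post-tax Q = 322; per-unit burden on consumers = $3.5.
Market B: pre-tax P* = $30, Q* = 129; post-tax Q = 116.4; per-unit burden on consumers = $6.3.
Difference: $3.5 vs $6.3 → market B is larger by $2.8.

Market B, by $2.8.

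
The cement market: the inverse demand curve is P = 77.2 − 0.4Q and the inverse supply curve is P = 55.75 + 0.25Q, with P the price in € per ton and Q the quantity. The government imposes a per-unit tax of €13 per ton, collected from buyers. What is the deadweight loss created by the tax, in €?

Rewrite in direct form: Qd = 193 − 2.5P and Qs = 4P − 223.
Before the tax: set 193 − 2.5P = 4P − 223 → P* = €64, Q* = 33.
With the tax collected from buyers, demand (in seller-price terms) shifts: Qd = 193 − 2.5(P + 13).
New equilibrium: buyers pay €72, suppliers receive €59, Q = 13. (Wedge: Pb − Ps = 13.)
Quantity falls by |ΔQ| = |33 − 13| = 20.
DWL = ½ · t · |ΔQ| = ½ · 13 · 20 = €130.

Deadweight loss = €130.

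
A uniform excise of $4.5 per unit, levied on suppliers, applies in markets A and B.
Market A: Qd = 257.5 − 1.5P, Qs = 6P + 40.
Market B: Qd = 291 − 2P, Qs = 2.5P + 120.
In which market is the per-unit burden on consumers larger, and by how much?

Market A, by $1.1.

Market A: pre-tax P* = $29, Q* = 214; post-tax Q = 208.6; per-unit burden on consumers = $3.6.
Market B: pre-tax P* = $38, Q* = 215; post-tax Q = 210; per-unit burden on consumers = $2.5.
Difference: $3.6 vs $2.5 → market A is larger by $1.1.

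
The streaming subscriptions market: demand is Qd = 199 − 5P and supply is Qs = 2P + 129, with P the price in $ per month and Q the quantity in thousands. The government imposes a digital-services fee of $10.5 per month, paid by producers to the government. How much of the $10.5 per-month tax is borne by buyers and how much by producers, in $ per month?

Before the tax: set 199 − 5P = 2P + 129 → P* = $10, Q* = 149.
With the tax collected from producers, supply shifts: Qs = 2(P − 10.5) + 129.
Solving gives Q = 134 with buyers paying $13 and producers receiving $2.5 (the $10.5 wedge).
Burden on buyers: $3; on producers: $7.5. (They sum to $10.5.)
The less price-elastic side of the market bears the larger share of a per-unit tax.

Buyers bear $3 per month; producers bear $7.5 per month.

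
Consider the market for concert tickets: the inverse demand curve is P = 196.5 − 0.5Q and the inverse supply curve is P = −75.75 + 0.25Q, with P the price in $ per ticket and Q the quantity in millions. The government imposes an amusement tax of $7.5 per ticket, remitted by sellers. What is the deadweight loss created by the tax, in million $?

Rewrite in direct form: Qd = 393 − 2P and Qs = 4P + 303.
Without the tax, 393 − 2P = 4P + 303 gives 6P = 90, so P* = $15 and Q* = 363.
With the tax collected from sellers, supply shifts: Qs = 4(P − 7.5) + 303.
Solving gives Q = 353 with consumers paying $20 and sellers receiving $12.5 (the $7.5 wedge).
Quantity falls by |ΔQ| = |363 − 353| = 10.
DWL = ½ · t · |ΔQ| = ½ · 7.5 · 10 = $37.5.

Deadweight loss = $37.5 million.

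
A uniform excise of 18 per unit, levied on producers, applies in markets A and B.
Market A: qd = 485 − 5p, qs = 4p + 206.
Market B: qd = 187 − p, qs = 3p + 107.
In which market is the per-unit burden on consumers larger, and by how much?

Market B, by 5.5.

Market A: pre-tax p* = 31, q* = 330; post-tax q = 290; per-unit burden on consumers = 8.
Market B: pre-tax p* = 20, q* = 167; post-tax q = 153.5; per-unit burden on consumers = 13.5.
Difference: 8 vs 13.5 → market B is larger by 5.5.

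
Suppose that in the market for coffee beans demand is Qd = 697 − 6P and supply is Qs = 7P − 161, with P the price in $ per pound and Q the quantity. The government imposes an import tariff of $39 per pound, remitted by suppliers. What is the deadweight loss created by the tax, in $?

Before the tax: set 697 − 6P = 7P − 161 → P* = $66, Q* = 301.
With the tax collected from suppliers, supply shifts: Qs = 7(P − 39) − 161.
New equilibrium: consumers pay $87, suppliers receive $48, Q = 175. (Wedge: Pb − Ps = 39.)
Quantity falls by |ΔQ| = |301 − 175| = 126.
DWL = ½ · t · |ΔQ| = ½ · 39 · 126 = $2457.

Deadweight loss = $2457.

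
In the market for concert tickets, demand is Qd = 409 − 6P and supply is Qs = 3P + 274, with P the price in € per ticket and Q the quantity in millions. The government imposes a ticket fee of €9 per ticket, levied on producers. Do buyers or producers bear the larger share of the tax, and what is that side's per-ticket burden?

Before the tax: set 409 − 6P = 3P + 274 → P* = €15, Q* = 319.
With the tax collected from producers, supply shifts: Qs = 3(P − 9) + 274.
Solving gives Q = 301 with buyers paying €18 and producers receiving €9 (the €9 wedge).
Per-ticket burden: buyers €3, producers €6.
Producers take the larger share because supply is less price-elastic here (demand slope 6 vs supply slope 3).
The less price-elastic side of the market bears the larger share of a per-unit tax.

Producers bear the larger share: €6 per ticket.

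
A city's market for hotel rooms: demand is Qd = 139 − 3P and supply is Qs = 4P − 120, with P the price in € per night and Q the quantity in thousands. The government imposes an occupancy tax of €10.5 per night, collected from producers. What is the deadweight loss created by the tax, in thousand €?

Deadweight loss = €94.5 thousand.

Without the tax, 139 − 3P = 4P − 120 gives 7P = 259, so P* = €37 and Q* = 28.
With the tax collected from producers, supply shifts: Qs = 4(P − 10.5) − 120.
New equilibrium: consumers pay €43, producers receive €32.5, Q = 10. (Wedge: Pb − Ps = 10.5.)
Quantity falls by |ΔQ| = |28 − 10| = 18.
DWL = ½ · t · |ΔQ| = ½ · 10.5 · 18 = €94.5.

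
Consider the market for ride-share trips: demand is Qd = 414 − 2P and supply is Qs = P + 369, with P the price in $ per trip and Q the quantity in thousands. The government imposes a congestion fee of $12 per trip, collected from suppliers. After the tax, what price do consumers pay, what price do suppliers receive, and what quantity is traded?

Without the tax, 414 − 2P = P + 369 gives 3P = 45, so P* = $15 and Q* = 384.
With the tax collected from suppliers, supply shifts: Qs = (P − 12) + 369.
New equilibrium: consumers pay $19, suppliers receive $7, Q = 376. (Wedge: Pb − Ps = 12.)
The less price-elastic side of the market bears the larger share of a per-unit tax.

Consumers pay $19; suppliers receive $7; quantity = 376.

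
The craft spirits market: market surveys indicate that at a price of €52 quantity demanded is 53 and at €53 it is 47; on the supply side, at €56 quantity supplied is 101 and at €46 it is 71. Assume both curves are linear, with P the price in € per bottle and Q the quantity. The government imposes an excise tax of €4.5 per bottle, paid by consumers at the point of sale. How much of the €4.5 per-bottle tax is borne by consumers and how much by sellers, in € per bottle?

Consumers bear €1.5 per bottle; sellers bear €3 per bottle.

Demand slope: (47 − 53)/(53 − 52) = -6, so Qd = 365 − 6P.
Supply slope: (71 − 101)/(46 − 56) = 3, so Qs = 3P − 67.
Without the tax, 365 − 6P = 3P − 67 gives 9P = 432, so P* = €48 and Q* = 77.
With the tax collected from consumers, demand (in seller-price terms) shifts: Qd = 365 − 6(P + 4.5).
New equilibrium: consumers pay €49.5, sellers receive €45, Q = 68. (Wedge: Pb − Ps = 4.5.)
Burden on consumers: €1.5; on sellers: €3. (They sum to €4.5.)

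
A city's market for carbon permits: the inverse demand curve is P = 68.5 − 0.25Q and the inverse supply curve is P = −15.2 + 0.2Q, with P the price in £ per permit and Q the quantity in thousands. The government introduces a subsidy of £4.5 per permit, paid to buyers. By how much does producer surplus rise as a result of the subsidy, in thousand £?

Rewrite in direct form: Qd = 274 − 4P and Qs = 5P + 76.
Before the subsidy: set 274 − 4P = 5P + 76 → P* = £22, Q* = 186.
With a per-unit subsidy paid to buyers, each effectively pays P − 4.5, so demand becomes Qd = 274 − 4(P − 4.5).
New equilibrium: buyers pay £19.5, suppliers receive £24, Q = 196. (Wedge: Pb − Ps = −4.5.)
ΔPS is the trapezoid between Q = 196 and Q = 186 of height £2: ½ · (186 + 196) · 2 = £382.

Producer surplus rises by £382 thousand.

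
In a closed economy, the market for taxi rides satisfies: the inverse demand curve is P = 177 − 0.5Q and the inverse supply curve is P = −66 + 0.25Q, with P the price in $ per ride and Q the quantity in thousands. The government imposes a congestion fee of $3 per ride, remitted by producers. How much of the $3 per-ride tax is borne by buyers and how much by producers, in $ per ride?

Buyers bear $2 per ride; producers bear $1 per ride.

Rewrite in direct form: Qd = 354 − 2P and Qs = 4P + 264.
Without the tax, 354 − 2P = 4P + 264 gives 6P = 90, so P* = $15 and Q* = 324.
With the tax collected from producers, supply shifts: Qs = 4(P − 3) + 264.
Solving gives Q = 320 with buyers paying $17 and producers receiving $14 (the $3 wedge).
Burden on buyers: $2; on producers: $1. (They sum to $3.)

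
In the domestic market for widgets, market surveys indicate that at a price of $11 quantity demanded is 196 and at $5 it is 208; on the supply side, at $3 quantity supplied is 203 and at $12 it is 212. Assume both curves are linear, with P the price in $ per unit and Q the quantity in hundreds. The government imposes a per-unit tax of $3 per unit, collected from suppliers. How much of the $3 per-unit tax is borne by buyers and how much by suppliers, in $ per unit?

Demand slope: (208 − 196)/(5 − 11) = -2, so Qd = 218 − 2P.
Supply slope: (212 − 203)/(12 − 3) = 1, so Qs = P + 200.
Before the tax: set 218 − 2P = P + 200 → P* = $6, Q* = 206.
With the tax collected from suppliers, supply shifts: Qs = (P − 3) + 200.
New equilibrium: buyers pay $7, suppliers receive $4, Q = 204. (Wedge: Pb − Ps = 3.)
Burden on buyers: $1; on suppliers: $2. (They sum to $3.)
The less price-elastic side of the market bears the larger share of a per-unit tax.

Buyers bear $1 per unit; suppliers bear $2 per unit.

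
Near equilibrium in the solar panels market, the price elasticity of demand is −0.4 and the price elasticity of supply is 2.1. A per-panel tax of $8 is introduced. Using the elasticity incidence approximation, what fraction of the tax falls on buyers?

Incidence ratio: buyers' share ≈ εs / (εs + |εd|) = 2.1 / (2.1 + 0.4) = 0.84.
Supply is the more elastic side, so buyers bear the larger share.

Buyers' share ≈ 0.84.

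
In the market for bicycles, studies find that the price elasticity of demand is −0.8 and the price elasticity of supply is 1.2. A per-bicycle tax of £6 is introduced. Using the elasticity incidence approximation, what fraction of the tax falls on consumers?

Consumers' share ≈ 0.6.

Incidence ratio: consumers' share ≈ εs / (εs + |εd|) = 1.2 / (1.2 + 0.8) = 0.6.
Supply is the more elastic side, so consumers bear the larger share.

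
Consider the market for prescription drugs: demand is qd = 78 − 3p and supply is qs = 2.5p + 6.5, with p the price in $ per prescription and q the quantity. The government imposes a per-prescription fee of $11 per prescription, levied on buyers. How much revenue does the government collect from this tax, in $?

Before the tax: set 78 − 3p = 2.5p + 6.5 → p* = $13, q* = 39.
With the tax collected from buyers, demand (in seller-price terms) shifts: qd = 78 − 3(p + 11).
Solving gives q = 24 with buyers paying $18 and producers receiving $7 (the $11 wedge).
Revenue = t · Q = 11 · 24 = $264.

Tax revenue = $264.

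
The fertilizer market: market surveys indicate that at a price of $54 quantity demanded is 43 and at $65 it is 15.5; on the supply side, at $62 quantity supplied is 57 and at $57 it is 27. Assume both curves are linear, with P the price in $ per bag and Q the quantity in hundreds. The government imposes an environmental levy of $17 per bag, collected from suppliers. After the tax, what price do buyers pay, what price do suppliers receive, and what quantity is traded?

Demand slope: (15.5 − 43)/(65 − 54) = -2.5, so Qd = 178 − 2.5P.
Supply slope: (27 − 57)/(57 − 62) = 6, so Qs = 6P − 315.
Without the tax, 178 − 2.5P = 6P − 315 gives 8.5P = 493, so P* = $58 and Q* = 33.
With the tax collected from suppliers, supply shifts: Qs = 6(P − 17) − 315.
Solving gives Q = 3 with buyers paying $70 and suppliers receiving $53 (the $17 wedge).

Buyers pay $70; suppliers receive $53; quantity = 3.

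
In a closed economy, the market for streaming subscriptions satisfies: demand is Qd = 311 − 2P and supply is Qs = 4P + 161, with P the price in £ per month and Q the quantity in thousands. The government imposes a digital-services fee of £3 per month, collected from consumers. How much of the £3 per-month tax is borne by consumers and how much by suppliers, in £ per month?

Consumers bear £2 per month; suppliers bear £1 per month.

Without the tax, 311 − 2P = 4P + 161 gives 6P = 150, so P* = £25 and Q* = 261.
With the tax collected from consumers, demand (in seller-price terms) shifts: Qd = 311 − 2(P + 3).
Solving gives Q = 257 with consumers paying £27 and suppliers receiving £24 (the £3 wedge).
Burden on consumers: £2; on suppliers: £1. (They sum to £3.)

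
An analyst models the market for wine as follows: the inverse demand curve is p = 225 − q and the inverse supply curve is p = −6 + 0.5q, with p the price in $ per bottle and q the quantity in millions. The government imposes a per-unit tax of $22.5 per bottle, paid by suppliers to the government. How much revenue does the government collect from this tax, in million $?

Rewrite in direct form: qd = 225 − p and qs = 2p + 12.
Before the tax: set 225 − p = 2p + 12 → p* = $71, q* = 154.
With the tax collected from suppliers, supply shifts: qs = 2(p − 22.5) + 12.
Solving gives q = 139 with buyers paying $86 and suppliers receiving $63.5 (the $22.5 wedge).
Revenue = t · Q = 22.5 · 139 = $3127.5.

Tax revenue = $3127.5 million.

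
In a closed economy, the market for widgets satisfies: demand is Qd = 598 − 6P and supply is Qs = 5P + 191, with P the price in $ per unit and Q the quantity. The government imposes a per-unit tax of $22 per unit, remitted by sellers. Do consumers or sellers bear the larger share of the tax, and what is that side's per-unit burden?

Sellers bear the larger share: $12 per unit.

Without the tax, 598 − 6P = 5P + 191 gives 11P = 407, so P* = $37 and Q* = 376.
With the tax collected from sellers, supply shifts: Qs = 5(P − 22) + 191.
Solving gives Q = 316 with consumers paying $47 and sellers receiving $25 (the $22 wedge).
Per-unit burden: consumers $10, sellers $12.
Sellers take the larger share because supply is less price-elastic here (demand slope 6 vs supply slope 5).
The less price-elastic side of the market bears the larger share of a per-unit tax.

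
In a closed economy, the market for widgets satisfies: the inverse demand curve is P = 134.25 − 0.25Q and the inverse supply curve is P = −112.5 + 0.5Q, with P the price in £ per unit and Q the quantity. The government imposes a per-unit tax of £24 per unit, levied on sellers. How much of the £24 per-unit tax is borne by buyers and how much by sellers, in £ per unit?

Inverting to Q(P) form: Qd = 537 − 4P; Qs = 2P + 225.
Before the tax: set 537 − 4P = 2P + 225 → P* = £52, Q* = 329.
With the tax collected from sellers, supply shifts: Qs = 2(P − 24) + 225.
New equilibrium: buyers pay £60, sellers receive £36, Q = 297. (Wedge: Pb − Ps = 24.)
Burden on buyers: £8; on sellers: £16. (They sum to £24.)
The less price-elastic side of the market bears the larger share of a per-unit tax.

Buyers bear £8 per unit; sellers bear £16 per unit.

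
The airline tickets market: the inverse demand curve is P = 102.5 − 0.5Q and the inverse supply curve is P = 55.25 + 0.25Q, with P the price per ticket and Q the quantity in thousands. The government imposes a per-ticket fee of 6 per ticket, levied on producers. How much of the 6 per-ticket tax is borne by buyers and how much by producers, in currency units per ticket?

Buyers bear 4 per ticket; producers bear 2 per ticket.

Inverting to Q(P) form: Qd = 205 − 2P; Qs = 4P − 221.
Without the tax, 205 − 2P = 4P − 221 gives 6P = 426, so P* = 71 and Q* = 63.
With the tax collected from producers, supply shifts: Qs = 4(P − 6) − 221.
New equilibrium: buyers pay 75, producers receive 69, Q = 55. (Wedge: Pb − Ps = 6.)
Burden on buyers: 4; on producers: 2. (They sum to 6.)
The less price-elastic side of the market bears the larger share of a per-unit tax.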